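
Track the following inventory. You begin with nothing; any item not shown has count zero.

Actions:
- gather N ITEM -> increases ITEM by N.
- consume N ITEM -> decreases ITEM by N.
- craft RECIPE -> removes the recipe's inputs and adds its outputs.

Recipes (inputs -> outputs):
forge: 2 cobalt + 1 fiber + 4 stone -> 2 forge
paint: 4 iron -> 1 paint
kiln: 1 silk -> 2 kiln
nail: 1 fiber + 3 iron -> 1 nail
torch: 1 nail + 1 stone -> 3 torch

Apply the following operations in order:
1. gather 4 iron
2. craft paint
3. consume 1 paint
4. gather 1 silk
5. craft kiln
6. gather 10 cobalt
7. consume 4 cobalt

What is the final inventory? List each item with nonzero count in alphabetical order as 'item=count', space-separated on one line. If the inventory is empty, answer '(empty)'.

After 1 (gather 4 iron): iron=4
After 2 (craft paint): paint=1
After 3 (consume 1 paint): (empty)
After 4 (gather 1 silk): silk=1
After 5 (craft kiln): kiln=2
After 6 (gather 10 cobalt): cobalt=10 kiln=2
After 7 (consume 4 cobalt): cobalt=6 kiln=2

Answer: cobalt=6 kiln=2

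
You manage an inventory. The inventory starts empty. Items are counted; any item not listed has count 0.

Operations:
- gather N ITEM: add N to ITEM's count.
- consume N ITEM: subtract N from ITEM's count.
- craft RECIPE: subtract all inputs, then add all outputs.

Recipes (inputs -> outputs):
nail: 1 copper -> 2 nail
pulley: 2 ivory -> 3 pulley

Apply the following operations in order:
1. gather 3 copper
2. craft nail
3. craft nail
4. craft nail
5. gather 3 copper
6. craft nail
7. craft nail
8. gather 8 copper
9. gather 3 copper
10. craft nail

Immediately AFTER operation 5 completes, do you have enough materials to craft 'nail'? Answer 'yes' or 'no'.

After 1 (gather 3 copper): copper=3
After 2 (craft nail): copper=2 nail=2
After 3 (craft nail): copper=1 nail=4
After 4 (craft nail): nail=6
After 5 (gather 3 copper): copper=3 nail=6

Answer: yes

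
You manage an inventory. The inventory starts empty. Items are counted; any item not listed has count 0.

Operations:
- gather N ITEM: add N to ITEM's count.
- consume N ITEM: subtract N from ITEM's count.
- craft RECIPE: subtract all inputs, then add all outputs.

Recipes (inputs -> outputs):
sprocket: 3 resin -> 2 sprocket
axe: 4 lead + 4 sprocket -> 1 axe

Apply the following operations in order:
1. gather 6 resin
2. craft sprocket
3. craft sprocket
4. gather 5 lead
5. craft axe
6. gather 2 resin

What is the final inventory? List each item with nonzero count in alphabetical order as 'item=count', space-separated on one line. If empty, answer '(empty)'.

Answer: axe=1 lead=1 resin=2

Derivation:
After 1 (gather 6 resin): resin=6
After 2 (craft sprocket): resin=3 sprocket=2
After 3 (craft sprocket): sprocket=4
After 4 (gather 5 lead): lead=5 sprocket=4
After 5 (craft axe): axe=1 lead=1
After 6 (gather 2 resin): axe=1 lead=1 resin=2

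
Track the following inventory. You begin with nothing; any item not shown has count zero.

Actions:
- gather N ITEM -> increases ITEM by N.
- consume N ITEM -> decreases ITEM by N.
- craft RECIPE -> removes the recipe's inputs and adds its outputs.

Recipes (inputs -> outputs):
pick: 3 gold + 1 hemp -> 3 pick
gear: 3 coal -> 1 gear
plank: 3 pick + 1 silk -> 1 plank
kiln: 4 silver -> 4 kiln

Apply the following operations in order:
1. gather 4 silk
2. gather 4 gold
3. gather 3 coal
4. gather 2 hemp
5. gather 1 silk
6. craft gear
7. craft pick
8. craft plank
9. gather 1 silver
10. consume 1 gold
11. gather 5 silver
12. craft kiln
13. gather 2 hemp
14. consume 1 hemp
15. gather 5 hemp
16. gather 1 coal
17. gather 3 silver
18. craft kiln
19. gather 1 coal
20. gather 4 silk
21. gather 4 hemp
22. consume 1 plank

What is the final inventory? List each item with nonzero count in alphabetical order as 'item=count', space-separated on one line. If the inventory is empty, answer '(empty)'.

Answer: coal=2 gear=1 hemp=11 kiln=8 silk=8 silver=1

Derivation:
After 1 (gather 4 silk): silk=4
After 2 (gather 4 gold): gold=4 silk=4
After 3 (gather 3 coal): coal=3 gold=4 silk=4
After 4 (gather 2 hemp): coal=3 gold=4 hemp=2 silk=4
After 5 (gather 1 silk): coal=3 gold=4 hemp=2 silk=5
After 6 (craft gear): gear=1 gold=4 hemp=2 silk=5
After 7 (craft pick): gear=1 gold=1 hemp=1 pick=3 silk=5
After 8 (craft plank): gear=1 gold=1 hemp=1 plank=1 silk=4
After 9 (gather 1 silver): gear=1 gold=1 hemp=1 plank=1 silk=4 silver=1
After 10 (consume 1 gold): gear=1 hemp=1 plank=1 silk=4 silver=1
After 11 (gather 5 silver): gear=1 hemp=1 plank=1 silk=4 silver=6
After 12 (craft kiln): gear=1 hemp=1 kiln=4 plank=1 silk=4 silver=2
After 13 (gather 2 hemp): gear=1 hemp=3 kiln=4 plank=1 silk=4 silver=2
After 14 (consume 1 hemp): gear=1 hemp=2 kiln=4 plank=1 silk=4 silver=2
After 15 (gather 5 hemp): gear=1 hemp=7 kiln=4 plank=1 silk=4 silver=2
After 16 (gather 1 coal): coal=1 gear=1 hemp=7 kiln=4 plank=1 silk=4 silver=2
After 17 (gather 3 silver): coal=1 gear=1 hemp=7 kiln=4 plank=1 silk=4 silver=5
After 18 (craft kiln): coal=1 gear=1 hemp=7 kiln=8 plank=1 silk=4 silver=1
After 19 (gather 1 coal): coal=2 gear=1 hemp=7 kiln=8 plank=1 silk=4 silver=1
After 20 (gather 4 silk): coal=2 gear=1 hemp=7 kiln=8 plank=1 silk=8 silver=1
After 21 (gather 4 hemp): coal=2 gear=1 hemp=11 kiln=8 plank=1 silk=8 silver=1
After 22 (consume 1 plank): coal=2 gear=1 hemp=11 kiln=8 silk=8 silver=1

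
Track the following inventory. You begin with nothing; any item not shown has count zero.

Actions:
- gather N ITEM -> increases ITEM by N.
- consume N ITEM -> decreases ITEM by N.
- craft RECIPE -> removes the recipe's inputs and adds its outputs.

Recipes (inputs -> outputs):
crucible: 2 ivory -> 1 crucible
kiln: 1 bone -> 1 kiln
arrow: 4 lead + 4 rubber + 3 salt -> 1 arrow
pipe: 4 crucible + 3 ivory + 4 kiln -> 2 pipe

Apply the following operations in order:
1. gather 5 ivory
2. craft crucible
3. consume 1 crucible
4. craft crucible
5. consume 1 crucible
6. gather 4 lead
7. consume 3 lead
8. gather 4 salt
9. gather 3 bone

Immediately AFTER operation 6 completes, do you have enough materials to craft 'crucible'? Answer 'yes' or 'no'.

After 1 (gather 5 ivory): ivory=5
After 2 (craft crucible): crucible=1 ivory=3
After 3 (consume 1 crucible): ivory=3
After 4 (craft crucible): crucible=1 ivory=1
After 5 (consume 1 crucible): ivory=1
After 6 (gather 4 lead): ivory=1 lead=4

Answer: no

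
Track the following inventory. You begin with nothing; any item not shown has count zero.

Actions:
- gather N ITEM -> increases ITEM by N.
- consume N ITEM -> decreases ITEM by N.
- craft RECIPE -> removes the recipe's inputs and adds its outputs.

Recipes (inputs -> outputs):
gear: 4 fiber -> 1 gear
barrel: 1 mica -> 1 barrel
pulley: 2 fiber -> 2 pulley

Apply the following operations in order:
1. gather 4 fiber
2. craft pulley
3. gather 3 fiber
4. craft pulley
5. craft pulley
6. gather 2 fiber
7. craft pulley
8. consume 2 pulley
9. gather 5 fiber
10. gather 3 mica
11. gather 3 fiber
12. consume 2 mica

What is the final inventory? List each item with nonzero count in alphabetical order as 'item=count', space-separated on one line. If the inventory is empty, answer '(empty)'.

Answer: fiber=9 mica=1 pulley=6

Derivation:
After 1 (gather 4 fiber): fiber=4
After 2 (craft pulley): fiber=2 pulley=2
After 3 (gather 3 fiber): fiber=5 pulley=2
After 4 (craft pulley): fiber=3 pulley=4
After 5 (craft pulley): fiber=1 pulley=6
After 6 (gather 2 fiber): fiber=3 pulley=6
After 7 (craft pulley): fiber=1 pulley=8
After 8 (consume 2 pulley): fiber=1 pulley=6
After 9 (gather 5 fiber): fiber=6 pulley=6
After 10 (gather 3 mica): fiber=6 mica=3 pulley=6
After 11 (gather 3 fiber): fiber=9 mica=3 pulley=6
After 12 (consume 2 mica): fiber=9 mica=1 pulley=6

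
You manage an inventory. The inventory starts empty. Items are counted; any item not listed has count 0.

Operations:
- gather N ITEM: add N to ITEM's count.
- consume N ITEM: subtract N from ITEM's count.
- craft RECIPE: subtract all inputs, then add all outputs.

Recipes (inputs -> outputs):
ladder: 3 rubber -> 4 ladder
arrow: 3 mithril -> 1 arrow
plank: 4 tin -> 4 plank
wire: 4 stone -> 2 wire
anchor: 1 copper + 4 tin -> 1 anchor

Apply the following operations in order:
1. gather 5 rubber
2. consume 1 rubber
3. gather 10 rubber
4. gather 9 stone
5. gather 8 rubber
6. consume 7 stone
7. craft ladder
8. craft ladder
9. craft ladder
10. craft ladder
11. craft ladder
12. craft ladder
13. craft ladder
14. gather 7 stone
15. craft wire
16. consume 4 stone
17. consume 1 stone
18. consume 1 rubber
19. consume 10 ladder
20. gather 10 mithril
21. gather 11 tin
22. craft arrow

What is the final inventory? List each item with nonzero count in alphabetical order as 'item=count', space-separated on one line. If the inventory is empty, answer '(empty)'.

Answer: arrow=1 ladder=18 mithril=7 tin=11 wire=2

Derivation:
After 1 (gather 5 rubber): rubber=5
After 2 (consume 1 rubber): rubber=4
After 3 (gather 10 rubber): rubber=14
After 4 (gather 9 stone): rubber=14 stone=9
After 5 (gather 8 rubber): rubber=22 stone=9
After 6 (consume 7 stone): rubber=22 stone=2
After 7 (craft ladder): ladder=4 rubber=19 stone=2
After 8 (craft ladder): ladder=8 rubber=16 stone=2
After 9 (craft ladder): ladder=12 rubber=13 stone=2
After 10 (craft ladder): ladder=16 rubber=10 stone=2
After 11 (craft ladder): ladder=20 rubber=7 stone=2
After 12 (craft ladder): ladder=24 rubber=4 stone=2
After 13 (craft ladder): ladder=28 rubber=1 stone=2
After 14 (gather 7 stone): ladder=28 rubber=1 stone=9
After 15 (craft wire): ladder=28 rubber=1 stone=5 wire=2
After 16 (consume 4 stone): ladder=28 rubber=1 stone=1 wire=2
After 17 (consume 1 stone): ladder=28 rubber=1 wire=2
After 18 (consume 1 rubber): ladder=28 wire=2
After 19 (consume 10 ladder): ladder=18 wire=2
After 20 (gather 10 mithril): ladder=18 mithril=10 wire=2
After 21 (gather 11 tin): ladder=18 mithril=10 tin=11 wire=2
After 22 (craft arrow): arrow=1 ladder=18 mithril=7 tin=11 wire=2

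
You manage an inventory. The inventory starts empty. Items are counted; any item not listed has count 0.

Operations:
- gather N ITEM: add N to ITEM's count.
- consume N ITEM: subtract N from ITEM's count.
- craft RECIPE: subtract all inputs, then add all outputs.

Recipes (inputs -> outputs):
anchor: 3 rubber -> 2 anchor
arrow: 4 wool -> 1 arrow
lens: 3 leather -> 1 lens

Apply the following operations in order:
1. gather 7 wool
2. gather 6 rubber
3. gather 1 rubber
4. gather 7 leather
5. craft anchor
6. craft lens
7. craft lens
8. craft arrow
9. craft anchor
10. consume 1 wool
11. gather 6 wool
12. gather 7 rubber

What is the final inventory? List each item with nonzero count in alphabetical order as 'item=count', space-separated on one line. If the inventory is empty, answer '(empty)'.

Answer: anchor=4 arrow=1 leather=1 lens=2 rubber=8 wool=8

Derivation:
After 1 (gather 7 wool): wool=7
After 2 (gather 6 rubber): rubber=6 wool=7
After 3 (gather 1 rubber): rubber=7 wool=7
After 4 (gather 7 leather): leather=7 rubber=7 wool=7
After 5 (craft anchor): anchor=2 leather=7 rubber=4 wool=7
After 6 (craft lens): anchor=2 leather=4 lens=1 rubber=4 wool=7
After 7 (craft lens): anchor=2 leather=1 lens=2 rubber=4 wool=7
After 8 (craft arrow): anchor=2 arrow=1 leather=1 lens=2 rubber=4 wool=3
After 9 (craft anchor): anchor=4 arrow=1 leather=1 lens=2 rubber=1 wool=3
After 10 (consume 1 wool): anchor=4 arrow=1 leather=1 lens=2 rubber=1 wool=2
After 11 (gather 6 wool): anchor=4 arrow=1 leather=1 lens=2 rubber=1 wool=8
After 12 (gather 7 rubber): anchor=4 arrow=1 leather=1 lens=2 rubber=8 wool=8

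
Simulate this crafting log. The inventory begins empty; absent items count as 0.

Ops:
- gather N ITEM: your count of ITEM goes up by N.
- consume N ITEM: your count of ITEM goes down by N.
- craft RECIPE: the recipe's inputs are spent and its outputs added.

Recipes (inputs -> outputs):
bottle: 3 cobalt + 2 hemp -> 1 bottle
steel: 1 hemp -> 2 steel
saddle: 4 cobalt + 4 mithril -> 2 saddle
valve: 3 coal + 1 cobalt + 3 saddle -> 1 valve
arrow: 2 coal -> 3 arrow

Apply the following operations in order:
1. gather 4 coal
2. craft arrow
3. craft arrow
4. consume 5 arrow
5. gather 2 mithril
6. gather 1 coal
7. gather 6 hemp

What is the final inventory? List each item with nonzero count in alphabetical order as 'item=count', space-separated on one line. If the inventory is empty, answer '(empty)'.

Answer: arrow=1 coal=1 hemp=6 mithril=2

Derivation:
After 1 (gather 4 coal): coal=4
After 2 (craft arrow): arrow=3 coal=2
After 3 (craft arrow): arrow=6
After 4 (consume 5 arrow): arrow=1
After 5 (gather 2 mithril): arrow=1 mithril=2
After 6 (gather 1 coal): arrow=1 coal=1 mithril=2
After 7 (gather 6 hemp): arrow=1 coal=1 hemp=6 mithril=2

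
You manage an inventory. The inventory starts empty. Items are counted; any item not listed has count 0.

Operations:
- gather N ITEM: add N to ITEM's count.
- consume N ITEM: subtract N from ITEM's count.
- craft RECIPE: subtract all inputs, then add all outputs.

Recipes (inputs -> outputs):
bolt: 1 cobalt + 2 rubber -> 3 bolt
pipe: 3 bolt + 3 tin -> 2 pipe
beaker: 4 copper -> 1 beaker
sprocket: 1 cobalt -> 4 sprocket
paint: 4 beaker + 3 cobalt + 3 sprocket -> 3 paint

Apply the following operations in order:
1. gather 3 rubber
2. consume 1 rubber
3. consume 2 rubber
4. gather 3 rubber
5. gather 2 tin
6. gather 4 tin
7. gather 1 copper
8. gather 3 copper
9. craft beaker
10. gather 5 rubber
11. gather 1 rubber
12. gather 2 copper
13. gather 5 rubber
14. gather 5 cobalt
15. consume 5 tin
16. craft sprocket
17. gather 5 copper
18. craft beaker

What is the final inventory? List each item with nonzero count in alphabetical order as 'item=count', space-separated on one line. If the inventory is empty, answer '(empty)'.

After 1 (gather 3 rubber): rubber=3
After 2 (consume 1 rubber): rubber=2
After 3 (consume 2 rubber): (empty)
After 4 (gather 3 rubber): rubber=3
After 5 (gather 2 tin): rubber=3 tin=2
After 6 (gather 4 tin): rubber=3 tin=6
After 7 (gather 1 copper): copper=1 rubber=3 tin=6
After 8 (gather 3 copper): copper=4 rubber=3 tin=6
After 9 (craft beaker): beaker=1 rubber=3 tin=6
After 10 (gather 5 rubber): beaker=1 rubber=8 tin=6
After 11 (gather 1 rubber): beaker=1 rubber=9 tin=6
After 12 (gather 2 copper): beaker=1 copper=2 rubber=9 tin=6
After 13 (gather 5 rubber): beaker=1 copper=2 rubber=14 tin=6
After 14 (gather 5 cobalt): beaker=1 cobalt=5 copper=2 rubber=14 tin=6
After 15 (consume 5 tin): beaker=1 cobalt=5 copper=2 rubber=14 tin=1
After 16 (craft sprocket): beaker=1 cobalt=4 copper=2 rubber=14 sprocket=4 tin=1
After 17 (gather 5 copper): beaker=1 cobalt=4 copper=7 rubber=14 sprocket=4 tin=1
After 18 (craft beaker): beaker=2 cobalt=4 copper=3 rubber=14 sprocket=4 tin=1

Answer: beaker=2 cobalt=4 copper=3 rubber=14 sprocket=4 tin=1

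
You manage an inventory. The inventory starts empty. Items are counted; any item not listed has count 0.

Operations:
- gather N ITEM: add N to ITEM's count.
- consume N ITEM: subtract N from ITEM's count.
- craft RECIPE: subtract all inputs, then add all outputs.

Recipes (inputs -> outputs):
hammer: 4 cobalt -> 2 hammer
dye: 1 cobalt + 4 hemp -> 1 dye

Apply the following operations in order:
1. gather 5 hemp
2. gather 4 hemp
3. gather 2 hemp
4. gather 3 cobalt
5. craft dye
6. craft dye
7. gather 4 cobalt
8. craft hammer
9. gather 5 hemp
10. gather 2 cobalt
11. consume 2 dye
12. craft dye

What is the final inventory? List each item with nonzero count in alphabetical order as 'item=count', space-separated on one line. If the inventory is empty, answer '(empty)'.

After 1 (gather 5 hemp): hemp=5
After 2 (gather 4 hemp): hemp=9
After 3 (gather 2 hemp): hemp=11
After 4 (gather 3 cobalt): cobalt=3 hemp=11
After 5 (craft dye): cobalt=2 dye=1 hemp=7
After 6 (craft dye): cobalt=1 dye=2 hemp=3
After 7 (gather 4 cobalt): cobalt=5 dye=2 hemp=3
After 8 (craft hammer): cobalt=1 dye=2 hammer=2 hemp=3
After 9 (gather 5 hemp): cobalt=1 dye=2 hammer=2 hemp=8
After 10 (gather 2 cobalt): cobalt=3 dye=2 hammer=2 hemp=8
After 11 (consume 2 dye): cobalt=3 hammer=2 hemp=8
After 12 (craft dye): cobalt=2 dye=1 hammer=2 hemp=4

Answer: cobalt=2 dye=1 hammer=2 hemp=4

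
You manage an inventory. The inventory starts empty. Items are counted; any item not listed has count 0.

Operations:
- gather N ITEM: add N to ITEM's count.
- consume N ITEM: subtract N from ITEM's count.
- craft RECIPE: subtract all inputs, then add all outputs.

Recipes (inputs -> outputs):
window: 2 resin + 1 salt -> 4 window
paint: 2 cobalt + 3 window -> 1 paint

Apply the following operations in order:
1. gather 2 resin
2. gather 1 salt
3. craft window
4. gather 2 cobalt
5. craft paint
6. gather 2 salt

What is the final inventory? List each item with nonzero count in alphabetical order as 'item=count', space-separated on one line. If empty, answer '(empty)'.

Answer: paint=1 salt=2 window=1

Derivation:
After 1 (gather 2 resin): resin=2
After 2 (gather 1 salt): resin=2 salt=1
After 3 (craft window): window=4
After 4 (gather 2 cobalt): cobalt=2 window=4
After 5 (craft paint): paint=1 window=1
After 6 (gather 2 salt): paint=1 salt=2 window=1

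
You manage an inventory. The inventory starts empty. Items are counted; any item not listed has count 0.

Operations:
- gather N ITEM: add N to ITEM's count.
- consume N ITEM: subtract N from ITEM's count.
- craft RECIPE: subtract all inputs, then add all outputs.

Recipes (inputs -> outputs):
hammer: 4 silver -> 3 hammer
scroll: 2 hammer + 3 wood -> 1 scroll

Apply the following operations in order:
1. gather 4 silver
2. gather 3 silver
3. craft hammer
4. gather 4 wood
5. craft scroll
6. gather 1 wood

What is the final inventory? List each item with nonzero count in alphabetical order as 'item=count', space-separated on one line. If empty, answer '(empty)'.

Answer: hammer=1 scroll=1 silver=3 wood=2

Derivation:
After 1 (gather 4 silver): silver=4
After 2 (gather 3 silver): silver=7
After 3 (craft hammer): hammer=3 silver=3
After 4 (gather 4 wood): hammer=3 silver=3 wood=4
After 5 (craft scroll): hammer=1 scroll=1 silver=3 wood=1
After 6 (gather 1 wood): hammer=1 scroll=1 silver=3 wood=2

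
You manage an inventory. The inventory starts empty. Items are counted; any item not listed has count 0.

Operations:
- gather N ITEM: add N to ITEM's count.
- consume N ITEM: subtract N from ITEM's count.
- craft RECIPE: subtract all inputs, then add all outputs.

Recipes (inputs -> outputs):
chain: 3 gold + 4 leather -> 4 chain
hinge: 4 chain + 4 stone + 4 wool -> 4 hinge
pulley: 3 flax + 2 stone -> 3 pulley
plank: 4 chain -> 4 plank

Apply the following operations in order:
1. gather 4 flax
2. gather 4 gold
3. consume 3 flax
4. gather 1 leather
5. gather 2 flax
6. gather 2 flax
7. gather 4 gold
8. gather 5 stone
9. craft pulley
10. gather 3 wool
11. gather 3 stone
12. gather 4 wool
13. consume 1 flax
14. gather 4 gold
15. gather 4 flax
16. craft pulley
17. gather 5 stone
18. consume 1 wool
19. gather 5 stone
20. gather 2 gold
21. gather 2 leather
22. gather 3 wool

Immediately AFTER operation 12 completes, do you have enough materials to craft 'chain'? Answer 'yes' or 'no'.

Answer: no

Derivation:
After 1 (gather 4 flax): flax=4
After 2 (gather 4 gold): flax=4 gold=4
After 3 (consume 3 flax): flax=1 gold=4
After 4 (gather 1 leather): flax=1 gold=4 leather=1
After 5 (gather 2 flax): flax=3 gold=4 leather=1
After 6 (gather 2 flax): flax=5 gold=4 leather=1
After 7 (gather 4 gold): flax=5 gold=8 leather=1
After 8 (gather 5 stone): flax=5 gold=8 leather=1 stone=5
After 9 (craft pulley): flax=2 gold=8 leather=1 pulley=3 stone=3
After 10 (gather 3 wool): flax=2 gold=8 leather=1 pulley=3 stone=3 wool=3
After 11 (gather 3 stone): flax=2 gold=8 leather=1 pulley=3 stone=6 wool=3
After 12 (gather 4 wool): flax=2 gold=8 leather=1 pulley=3 stone=6 wool=7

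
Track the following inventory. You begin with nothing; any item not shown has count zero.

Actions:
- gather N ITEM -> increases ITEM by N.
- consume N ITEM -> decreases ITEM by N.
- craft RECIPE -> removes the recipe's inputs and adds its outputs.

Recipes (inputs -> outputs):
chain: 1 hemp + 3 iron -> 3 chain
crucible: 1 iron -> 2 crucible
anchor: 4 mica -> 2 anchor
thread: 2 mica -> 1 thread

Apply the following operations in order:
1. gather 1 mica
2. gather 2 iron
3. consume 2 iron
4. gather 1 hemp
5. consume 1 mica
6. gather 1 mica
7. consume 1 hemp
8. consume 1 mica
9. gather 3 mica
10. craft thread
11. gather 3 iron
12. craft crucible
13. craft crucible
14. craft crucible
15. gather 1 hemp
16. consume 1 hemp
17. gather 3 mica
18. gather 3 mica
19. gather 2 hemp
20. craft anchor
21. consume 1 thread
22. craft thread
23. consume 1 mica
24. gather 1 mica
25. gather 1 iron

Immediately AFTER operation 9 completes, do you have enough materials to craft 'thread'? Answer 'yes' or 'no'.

After 1 (gather 1 mica): mica=1
After 2 (gather 2 iron): iron=2 mica=1
After 3 (consume 2 iron): mica=1
After 4 (gather 1 hemp): hemp=1 mica=1
After 5 (consume 1 mica): hemp=1
After 6 (gather 1 mica): hemp=1 mica=1
After 7 (consume 1 hemp): mica=1
After 8 (consume 1 mica): (empty)
After 9 (gather 3 mica): mica=3

Answer: yes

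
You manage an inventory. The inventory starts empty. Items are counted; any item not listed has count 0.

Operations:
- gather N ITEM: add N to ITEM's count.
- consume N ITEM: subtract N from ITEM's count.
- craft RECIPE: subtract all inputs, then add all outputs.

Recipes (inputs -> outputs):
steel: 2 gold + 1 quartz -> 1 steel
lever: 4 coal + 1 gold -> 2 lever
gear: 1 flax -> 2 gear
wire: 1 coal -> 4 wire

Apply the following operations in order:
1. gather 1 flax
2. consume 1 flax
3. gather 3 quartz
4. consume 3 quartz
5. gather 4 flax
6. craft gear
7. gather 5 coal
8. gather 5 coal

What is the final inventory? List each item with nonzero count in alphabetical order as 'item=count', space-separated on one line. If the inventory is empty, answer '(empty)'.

Answer: coal=10 flax=3 gear=2

Derivation:
After 1 (gather 1 flax): flax=1
After 2 (consume 1 flax): (empty)
After 3 (gather 3 quartz): quartz=3
After 4 (consume 3 quartz): (empty)
After 5 (gather 4 flax): flax=4
After 6 (craft gear): flax=3 gear=2
After 7 (gather 5 coal): coal=5 flax=3 gear=2
After 8 (gather 5 coal): coal=10 flax=3 gear=2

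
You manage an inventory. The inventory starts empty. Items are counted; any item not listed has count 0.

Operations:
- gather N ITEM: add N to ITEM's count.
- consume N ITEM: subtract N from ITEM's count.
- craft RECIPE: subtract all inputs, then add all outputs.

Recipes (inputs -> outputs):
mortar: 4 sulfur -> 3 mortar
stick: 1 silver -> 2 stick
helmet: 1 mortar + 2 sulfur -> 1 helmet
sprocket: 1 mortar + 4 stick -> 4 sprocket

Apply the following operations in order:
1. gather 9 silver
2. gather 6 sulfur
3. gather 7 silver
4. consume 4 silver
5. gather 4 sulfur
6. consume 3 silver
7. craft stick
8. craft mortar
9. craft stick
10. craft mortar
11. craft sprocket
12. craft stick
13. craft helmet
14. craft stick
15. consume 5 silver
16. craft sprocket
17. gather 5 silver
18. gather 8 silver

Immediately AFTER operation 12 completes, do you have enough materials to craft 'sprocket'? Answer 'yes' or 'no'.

After 1 (gather 9 silver): silver=9
After 2 (gather 6 sulfur): silver=9 sulfur=6
After 3 (gather 7 silver): silver=16 sulfur=6
After 4 (consume 4 silver): silver=12 sulfur=6
After 5 (gather 4 sulfur): silver=12 sulfur=10
After 6 (consume 3 silver): silver=9 sulfur=10
After 7 (craft stick): silver=8 stick=2 sulfur=10
After 8 (craft mortar): mortar=3 silver=8 stick=2 sulfur=6
After 9 (craft stick): mortar=3 silver=7 stick=4 sulfur=6
After 10 (craft mortar): mortar=6 silver=7 stick=4 sulfur=2
After 11 (craft sprocket): mortar=5 silver=7 sprocket=4 sulfur=2
After 12 (craft stick): mortar=5 silver=6 sprocket=4 stick=2 sulfur=2

Answer: no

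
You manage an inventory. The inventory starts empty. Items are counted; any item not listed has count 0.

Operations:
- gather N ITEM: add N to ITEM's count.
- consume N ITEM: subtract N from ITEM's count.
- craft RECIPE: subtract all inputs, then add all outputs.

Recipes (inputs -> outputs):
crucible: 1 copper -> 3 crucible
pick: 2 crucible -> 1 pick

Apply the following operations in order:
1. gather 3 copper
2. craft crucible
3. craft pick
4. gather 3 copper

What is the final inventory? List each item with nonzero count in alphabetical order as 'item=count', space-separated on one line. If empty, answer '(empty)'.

Answer: copper=5 crucible=1 pick=1

Derivation:
After 1 (gather 3 copper): copper=3
After 2 (craft crucible): copper=2 crucible=3
After 3 (craft pick): copper=2 crucible=1 pick=1
After 4 (gather 3 copper): copper=5 crucible=1 pick=1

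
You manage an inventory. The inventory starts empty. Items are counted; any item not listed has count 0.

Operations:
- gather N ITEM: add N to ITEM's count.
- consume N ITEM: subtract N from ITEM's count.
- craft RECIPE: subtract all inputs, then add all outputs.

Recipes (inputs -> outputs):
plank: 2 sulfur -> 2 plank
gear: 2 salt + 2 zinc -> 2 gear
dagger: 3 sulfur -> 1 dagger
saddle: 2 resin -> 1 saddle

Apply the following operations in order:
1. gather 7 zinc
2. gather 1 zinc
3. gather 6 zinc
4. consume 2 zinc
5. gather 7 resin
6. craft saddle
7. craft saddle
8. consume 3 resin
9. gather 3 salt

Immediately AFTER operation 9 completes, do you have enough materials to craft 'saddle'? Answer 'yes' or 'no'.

After 1 (gather 7 zinc): zinc=7
After 2 (gather 1 zinc): zinc=8
After 3 (gather 6 zinc): zinc=14
After 4 (consume 2 zinc): zinc=12
After 5 (gather 7 resin): resin=7 zinc=12
After 6 (craft saddle): resin=5 saddle=1 zinc=12
After 7 (craft saddle): resin=3 saddle=2 zinc=12
After 8 (consume 3 resin): saddle=2 zinc=12
After 9 (gather 3 salt): saddle=2 salt=3 zinc=12

Answer: no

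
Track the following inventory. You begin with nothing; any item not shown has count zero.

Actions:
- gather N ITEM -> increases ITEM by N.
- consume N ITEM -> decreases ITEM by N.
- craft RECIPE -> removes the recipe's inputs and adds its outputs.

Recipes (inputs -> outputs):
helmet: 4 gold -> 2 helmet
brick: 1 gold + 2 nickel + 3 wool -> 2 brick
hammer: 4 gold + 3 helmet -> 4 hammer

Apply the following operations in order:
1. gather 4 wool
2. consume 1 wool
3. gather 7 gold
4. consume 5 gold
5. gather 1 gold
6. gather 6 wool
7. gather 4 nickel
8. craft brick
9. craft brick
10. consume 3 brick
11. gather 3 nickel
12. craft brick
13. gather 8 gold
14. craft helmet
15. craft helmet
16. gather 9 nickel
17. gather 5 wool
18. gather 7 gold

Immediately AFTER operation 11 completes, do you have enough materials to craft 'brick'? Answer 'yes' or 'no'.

After 1 (gather 4 wool): wool=4
After 2 (consume 1 wool): wool=3
After 3 (gather 7 gold): gold=7 wool=3
After 4 (consume 5 gold): gold=2 wool=3
After 5 (gather 1 gold): gold=3 wool=3
After 6 (gather 6 wool): gold=3 wool=9
After 7 (gather 4 nickel): gold=3 nickel=4 wool=9
After 8 (craft brick): brick=2 gold=2 nickel=2 wool=6
After 9 (craft brick): brick=4 gold=1 wool=3
After 10 (consume 3 brick): brick=1 gold=1 wool=3
After 11 (gather 3 nickel): brick=1 gold=1 nickel=3 wool=3

Answer: yes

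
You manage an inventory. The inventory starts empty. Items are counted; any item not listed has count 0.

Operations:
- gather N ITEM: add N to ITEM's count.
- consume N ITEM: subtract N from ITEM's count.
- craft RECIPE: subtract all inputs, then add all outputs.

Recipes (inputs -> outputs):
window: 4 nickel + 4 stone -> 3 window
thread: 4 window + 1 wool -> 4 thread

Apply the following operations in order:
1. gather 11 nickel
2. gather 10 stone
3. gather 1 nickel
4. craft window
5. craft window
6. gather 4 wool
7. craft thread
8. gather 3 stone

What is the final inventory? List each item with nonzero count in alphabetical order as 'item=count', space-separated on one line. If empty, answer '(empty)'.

Answer: nickel=4 stone=5 thread=4 window=2 wool=3

Derivation:
After 1 (gather 11 nickel): nickel=11
After 2 (gather 10 stone): nickel=11 stone=10
After 3 (gather 1 nickel): nickel=12 stone=10
After 4 (craft window): nickel=8 stone=6 window=3
After 5 (craft window): nickel=4 stone=2 window=6
After 6 (gather 4 wool): nickel=4 stone=2 window=6 wool=4
After 7 (craft thread): nickel=4 stone=2 thread=4 window=2 wool=3
After 8 (gather 3 stone): nickel=4 stone=5 thread=4 window=2 wool=3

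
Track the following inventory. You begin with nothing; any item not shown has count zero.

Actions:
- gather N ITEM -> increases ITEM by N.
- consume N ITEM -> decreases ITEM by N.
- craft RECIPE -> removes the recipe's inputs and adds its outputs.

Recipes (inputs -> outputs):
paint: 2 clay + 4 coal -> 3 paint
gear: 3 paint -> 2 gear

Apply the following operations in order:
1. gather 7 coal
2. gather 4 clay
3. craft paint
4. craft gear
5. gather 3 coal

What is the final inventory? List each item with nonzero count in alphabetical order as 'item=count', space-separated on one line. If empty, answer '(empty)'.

Answer: clay=2 coal=6 gear=2

Derivation:
After 1 (gather 7 coal): coal=7
After 2 (gather 4 clay): clay=4 coal=7
After 3 (craft paint): clay=2 coal=3 paint=3
After 4 (craft gear): clay=2 coal=3 gear=2
After 5 (gather 3 coal): clay=2 coal=6 gear=2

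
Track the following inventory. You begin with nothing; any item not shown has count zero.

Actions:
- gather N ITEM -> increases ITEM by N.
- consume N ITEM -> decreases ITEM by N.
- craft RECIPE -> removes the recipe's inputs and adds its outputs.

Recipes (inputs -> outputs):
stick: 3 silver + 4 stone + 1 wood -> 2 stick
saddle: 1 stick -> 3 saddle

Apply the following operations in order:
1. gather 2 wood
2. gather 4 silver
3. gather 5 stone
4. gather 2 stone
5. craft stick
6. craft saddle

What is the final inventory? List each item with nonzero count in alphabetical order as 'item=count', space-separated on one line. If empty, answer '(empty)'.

After 1 (gather 2 wood): wood=2
After 2 (gather 4 silver): silver=4 wood=2
After 3 (gather 5 stone): silver=4 stone=5 wood=2
After 4 (gather 2 stone): silver=4 stone=7 wood=2
After 5 (craft stick): silver=1 stick=2 stone=3 wood=1
After 6 (craft saddle): saddle=3 silver=1 stick=1 stone=3 wood=1

Answer: saddle=3 silver=1 stick=1 stone=3 wood=1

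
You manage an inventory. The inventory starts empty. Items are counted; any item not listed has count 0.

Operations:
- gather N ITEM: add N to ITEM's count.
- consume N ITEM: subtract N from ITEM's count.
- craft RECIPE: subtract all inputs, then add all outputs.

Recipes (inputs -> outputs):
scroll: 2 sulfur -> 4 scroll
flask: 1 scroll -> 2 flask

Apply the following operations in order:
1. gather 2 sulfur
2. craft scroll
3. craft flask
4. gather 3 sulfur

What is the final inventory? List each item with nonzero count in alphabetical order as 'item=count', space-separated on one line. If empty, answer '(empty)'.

After 1 (gather 2 sulfur): sulfur=2
After 2 (craft scroll): scroll=4
After 3 (craft flask): flask=2 scroll=3
After 4 (gather 3 sulfur): flask=2 scroll=3 sulfur=3

Answer: flask=2 scroll=3 sulfur=3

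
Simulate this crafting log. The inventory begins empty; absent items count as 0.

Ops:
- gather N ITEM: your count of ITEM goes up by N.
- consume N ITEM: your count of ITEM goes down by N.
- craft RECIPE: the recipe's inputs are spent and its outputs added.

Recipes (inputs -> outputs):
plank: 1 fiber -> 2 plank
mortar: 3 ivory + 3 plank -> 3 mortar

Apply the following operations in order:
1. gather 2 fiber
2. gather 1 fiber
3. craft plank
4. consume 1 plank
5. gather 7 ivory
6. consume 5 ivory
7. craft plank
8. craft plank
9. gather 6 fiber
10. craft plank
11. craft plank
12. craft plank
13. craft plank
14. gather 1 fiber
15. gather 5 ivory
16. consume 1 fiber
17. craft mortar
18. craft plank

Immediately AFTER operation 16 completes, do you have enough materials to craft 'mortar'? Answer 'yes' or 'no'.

Answer: yes

Derivation:
After 1 (gather 2 fiber): fiber=2
After 2 (gather 1 fiber): fiber=3
After 3 (craft plank): fiber=2 plank=2
After 4 (consume 1 plank): fiber=2 plank=1
After 5 (gather 7 ivory): fiber=2 ivory=7 plank=1
After 6 (consume 5 ivory): fiber=2 ivory=2 plank=1
After 7 (craft plank): fiber=1 ivory=2 plank=3
After 8 (craft plank): ivory=2 plank=5
After 9 (gather 6 fiber): fiber=6 ivory=2 plank=5
After 10 (craft plank): fiber=5 ivory=2 plank=7
After 11 (craft plank): fiber=4 ivory=2 plank=9
After 12 (craft plank): fiber=3 ivory=2 plank=11
After 13 (craft plank): fiber=2 ivory=2 plank=13
After 14 (gather 1 fiber): fiber=3 ivory=2 plank=13
After 15 (gather 5 ivory): fiber=3 ivory=7 plank=13
After 16 (consume 1 fiber): fiber=2 ivory=7 plank=13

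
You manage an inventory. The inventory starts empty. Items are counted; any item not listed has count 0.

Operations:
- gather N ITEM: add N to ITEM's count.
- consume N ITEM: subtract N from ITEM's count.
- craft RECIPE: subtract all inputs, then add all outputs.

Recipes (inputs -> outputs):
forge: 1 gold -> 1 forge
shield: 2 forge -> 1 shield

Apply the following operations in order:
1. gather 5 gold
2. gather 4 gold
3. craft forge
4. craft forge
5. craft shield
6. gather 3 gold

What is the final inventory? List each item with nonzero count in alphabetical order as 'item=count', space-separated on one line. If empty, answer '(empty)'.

After 1 (gather 5 gold): gold=5
After 2 (gather 4 gold): gold=9
After 3 (craft forge): forge=1 gold=8
After 4 (craft forge): forge=2 gold=7
After 5 (craft shield): gold=7 shield=1
After 6 (gather 3 gold): gold=10 shield=1

Answer: gold=10 shield=1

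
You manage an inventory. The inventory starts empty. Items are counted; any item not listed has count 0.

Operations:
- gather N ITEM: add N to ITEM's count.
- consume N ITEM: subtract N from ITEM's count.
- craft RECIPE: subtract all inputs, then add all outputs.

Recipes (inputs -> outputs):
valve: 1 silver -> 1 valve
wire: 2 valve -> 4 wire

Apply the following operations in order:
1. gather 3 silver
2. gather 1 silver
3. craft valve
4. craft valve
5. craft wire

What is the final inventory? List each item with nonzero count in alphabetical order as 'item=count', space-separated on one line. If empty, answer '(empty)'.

Answer: silver=2 wire=4

Derivation:
After 1 (gather 3 silver): silver=3
After 2 (gather 1 silver): silver=4
After 3 (craft valve): silver=3 valve=1
After 4 (craft valve): silver=2 valve=2
After 5 (craft wire): silver=2 wire=4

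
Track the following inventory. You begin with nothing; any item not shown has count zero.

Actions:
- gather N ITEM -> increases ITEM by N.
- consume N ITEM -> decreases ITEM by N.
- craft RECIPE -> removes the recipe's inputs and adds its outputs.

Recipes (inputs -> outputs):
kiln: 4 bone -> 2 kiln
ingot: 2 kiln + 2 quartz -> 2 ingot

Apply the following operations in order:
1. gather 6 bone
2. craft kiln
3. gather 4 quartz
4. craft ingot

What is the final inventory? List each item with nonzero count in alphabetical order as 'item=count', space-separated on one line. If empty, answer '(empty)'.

After 1 (gather 6 bone): bone=6
After 2 (craft kiln): bone=2 kiln=2
After 3 (gather 4 quartz): bone=2 kiln=2 quartz=4
After 4 (craft ingot): bone=2 ingot=2 quartz=2

Answer: bone=2 ingot=2 quartz=2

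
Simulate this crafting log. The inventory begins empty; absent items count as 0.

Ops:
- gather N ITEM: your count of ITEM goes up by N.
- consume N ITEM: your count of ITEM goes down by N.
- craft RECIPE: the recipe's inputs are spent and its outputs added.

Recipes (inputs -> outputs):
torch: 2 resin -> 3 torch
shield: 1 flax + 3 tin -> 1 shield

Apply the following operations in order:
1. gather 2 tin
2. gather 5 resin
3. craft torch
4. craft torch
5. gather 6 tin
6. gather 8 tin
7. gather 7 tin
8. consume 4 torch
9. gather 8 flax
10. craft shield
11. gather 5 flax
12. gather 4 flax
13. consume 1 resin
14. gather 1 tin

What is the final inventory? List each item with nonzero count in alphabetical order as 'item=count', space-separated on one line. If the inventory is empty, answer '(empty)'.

After 1 (gather 2 tin): tin=2
After 2 (gather 5 resin): resin=5 tin=2
After 3 (craft torch): resin=3 tin=2 torch=3
After 4 (craft torch): resin=1 tin=2 torch=6
After 5 (gather 6 tin): resin=1 tin=8 torch=6
After 6 (gather 8 tin): resin=1 tin=16 torch=6
After 7 (gather 7 tin): resin=1 tin=23 torch=6
After 8 (consume 4 torch): resin=1 tin=23 torch=2
After 9 (gather 8 flax): flax=8 resin=1 tin=23 torch=2
After 10 (craft shield): flax=7 resin=1 shield=1 tin=20 torch=2
After 11 (gather 5 flax): flax=12 resin=1 shield=1 tin=20 torch=2
After 12 (gather 4 flax): flax=16 resin=1 shield=1 tin=20 torch=2
After 13 (consume 1 resin): flax=16 shield=1 tin=20 torch=2
After 14 (gather 1 tin): flax=16 shield=1 tin=21 torch=2

Answer: flax=16 shield=1 tin=21 torch=2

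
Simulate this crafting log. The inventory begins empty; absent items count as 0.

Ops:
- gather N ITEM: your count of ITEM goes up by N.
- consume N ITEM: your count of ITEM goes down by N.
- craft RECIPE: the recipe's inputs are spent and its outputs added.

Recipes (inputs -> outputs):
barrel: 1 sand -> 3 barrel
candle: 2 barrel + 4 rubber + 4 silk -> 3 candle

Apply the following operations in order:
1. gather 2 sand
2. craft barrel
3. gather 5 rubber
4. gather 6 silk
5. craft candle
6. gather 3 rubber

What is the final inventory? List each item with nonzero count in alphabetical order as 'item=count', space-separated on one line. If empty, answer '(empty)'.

Answer: barrel=1 candle=3 rubber=4 sand=1 silk=2

Derivation:
After 1 (gather 2 sand): sand=2
After 2 (craft barrel): barrel=3 sand=1
After 3 (gather 5 rubber): barrel=3 rubber=5 sand=1
After 4 (gather 6 silk): barrel=3 rubber=5 sand=1 silk=6
After 5 (craft candle): barrel=1 candle=3 rubber=1 sand=1 silk=2
After 6 (gather 3 rubber): barrel=1 candle=3 rubber=4 sand=1 silk=2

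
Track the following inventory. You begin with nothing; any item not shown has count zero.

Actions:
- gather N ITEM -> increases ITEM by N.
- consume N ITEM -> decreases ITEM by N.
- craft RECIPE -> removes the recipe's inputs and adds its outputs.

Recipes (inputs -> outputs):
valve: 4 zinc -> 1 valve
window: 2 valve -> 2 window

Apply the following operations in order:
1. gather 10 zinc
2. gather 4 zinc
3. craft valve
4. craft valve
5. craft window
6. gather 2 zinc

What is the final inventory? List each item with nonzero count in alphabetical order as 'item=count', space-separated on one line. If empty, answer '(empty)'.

Answer: window=2 zinc=8

Derivation:
After 1 (gather 10 zinc): zinc=10
After 2 (gather 4 zinc): zinc=14
After 3 (craft valve): valve=1 zinc=10
After 4 (craft valve): valve=2 zinc=6
After 5 (craft window): window=2 zinc=6
After 6 (gather 2 zinc): window=2 zinc=8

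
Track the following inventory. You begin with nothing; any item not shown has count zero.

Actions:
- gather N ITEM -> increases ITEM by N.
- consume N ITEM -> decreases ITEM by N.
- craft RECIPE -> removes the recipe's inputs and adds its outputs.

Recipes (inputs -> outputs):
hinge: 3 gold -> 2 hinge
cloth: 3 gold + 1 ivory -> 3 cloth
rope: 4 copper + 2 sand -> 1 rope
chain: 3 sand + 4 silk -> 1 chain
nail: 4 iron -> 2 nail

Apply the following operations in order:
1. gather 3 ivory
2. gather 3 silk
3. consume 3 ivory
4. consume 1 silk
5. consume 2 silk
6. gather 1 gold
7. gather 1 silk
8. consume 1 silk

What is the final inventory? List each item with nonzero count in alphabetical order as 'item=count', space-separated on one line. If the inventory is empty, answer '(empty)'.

After 1 (gather 3 ivory): ivory=3
After 2 (gather 3 silk): ivory=3 silk=3
After 3 (consume 3 ivory): silk=3
After 4 (consume 1 silk): silk=2
After 5 (consume 2 silk): (empty)
After 6 (gather 1 gold): gold=1
After 7 (gather 1 silk): gold=1 silk=1
After 8 (consume 1 silk): gold=1

Answer: gold=1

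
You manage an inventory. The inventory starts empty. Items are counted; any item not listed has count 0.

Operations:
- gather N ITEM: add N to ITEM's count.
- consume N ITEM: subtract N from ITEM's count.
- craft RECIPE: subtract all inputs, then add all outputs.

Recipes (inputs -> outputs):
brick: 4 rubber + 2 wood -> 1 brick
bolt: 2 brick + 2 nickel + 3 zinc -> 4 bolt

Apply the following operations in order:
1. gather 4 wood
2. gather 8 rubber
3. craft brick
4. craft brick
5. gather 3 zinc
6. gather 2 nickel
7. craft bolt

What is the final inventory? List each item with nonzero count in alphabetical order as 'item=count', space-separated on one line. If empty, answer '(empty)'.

Answer: bolt=4

Derivation:
After 1 (gather 4 wood): wood=4
After 2 (gather 8 rubber): rubber=8 wood=4
After 3 (craft brick): brick=1 rubber=4 wood=2
After 4 (craft brick): brick=2
After 5 (gather 3 zinc): brick=2 zinc=3
After 6 (gather 2 nickel): brick=2 nickel=2 zinc=3
After 7 (craft bolt): bolt=4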